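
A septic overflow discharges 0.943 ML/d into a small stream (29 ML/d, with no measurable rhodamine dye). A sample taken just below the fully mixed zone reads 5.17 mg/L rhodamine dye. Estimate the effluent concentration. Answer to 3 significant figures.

164 mg/L

Mass balance: 29.00·0 + 0.9430·Cₑ = 29.94·5.170
→ Cₑ = (29.94·5.170 − 29.00·0) / 0.9430 = 164.2 mg/L.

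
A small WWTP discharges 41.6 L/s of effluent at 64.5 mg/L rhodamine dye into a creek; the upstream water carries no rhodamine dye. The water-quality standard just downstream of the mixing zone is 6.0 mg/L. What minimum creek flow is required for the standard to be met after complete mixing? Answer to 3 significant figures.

406 L/s

Set C_mix = 6.0: (Q·0 + 41.60·64.50) / (Q + 41.60) = 6.0
→ Q = 41.60·(64.50 − 6.0)/(6.0 − 0) = 405.6 L/s.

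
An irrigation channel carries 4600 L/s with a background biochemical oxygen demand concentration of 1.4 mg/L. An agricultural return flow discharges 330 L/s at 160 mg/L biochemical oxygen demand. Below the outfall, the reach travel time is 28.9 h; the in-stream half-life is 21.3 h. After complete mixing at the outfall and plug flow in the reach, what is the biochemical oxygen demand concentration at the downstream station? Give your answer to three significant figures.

Flow-weighted average: C = (4600·1.400 + 330.0·160.0) / 4930 = 59240/4930 = 12.02 mg/L.
Half-life 21.3 h → k = ln 2 / 21.3 = 0.03254 h⁻¹ = 0.7810 d⁻¹.
After decay, C = 12.02 × e^(−kt) = 12.02 × 0.3904 = 4.692 mg/L.

4.69 mg/L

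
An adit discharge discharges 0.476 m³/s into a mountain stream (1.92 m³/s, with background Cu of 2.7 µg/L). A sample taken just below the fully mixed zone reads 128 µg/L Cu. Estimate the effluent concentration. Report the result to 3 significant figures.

633 µg/L

Mass balance: 1.920·2.700 + 0.4760·Cₑ = 2.396·128.0
→ Cₑ = (2.396·128.0 − 1.920·2.700) / 0.4760 = 633.4 µg/L.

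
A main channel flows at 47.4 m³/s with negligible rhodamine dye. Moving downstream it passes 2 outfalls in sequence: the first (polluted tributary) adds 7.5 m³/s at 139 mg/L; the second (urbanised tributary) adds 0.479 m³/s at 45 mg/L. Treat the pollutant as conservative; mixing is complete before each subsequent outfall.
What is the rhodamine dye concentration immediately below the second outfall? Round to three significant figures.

19.2 mg/L

Below outfall 1: Q → 54.90 m³/s, C = (47.40·0 + 7.500·139.0)/54.90 = 18.99 mg/L.
Below outfall 2: Q → 55.38 m³/s, C = (54.90·18.99 + 0.4790·45.00)/55.38 = 19.21 mg/L.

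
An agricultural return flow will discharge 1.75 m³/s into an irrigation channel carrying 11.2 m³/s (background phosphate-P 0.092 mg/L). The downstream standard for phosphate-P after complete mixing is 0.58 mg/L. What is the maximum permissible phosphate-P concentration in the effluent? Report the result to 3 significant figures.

3.70 mg/L

At the limit, (Qr·Cr + Qe·Cₑ)/(Qr + Qe) = 0.58:
Cₑ = (12.95·0.58 − 11.20·0.09200) / 1.750 = 3.703 mg/L.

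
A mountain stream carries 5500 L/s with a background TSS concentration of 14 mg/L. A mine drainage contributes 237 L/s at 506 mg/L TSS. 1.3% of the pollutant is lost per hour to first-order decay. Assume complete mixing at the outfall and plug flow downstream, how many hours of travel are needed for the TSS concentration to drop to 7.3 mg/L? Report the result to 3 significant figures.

118 h

Flow-weighted average: C = (5500·14.00 + 237.0·506.0) / 5737 = 196900/5737 = 34.32 mg/L.
1.3%/h lost → k = −ln(1 − 0.013) = 0.01309 h⁻¹.
34.32·exp(−k·t) = 7.3 → t = ln(34.32/7.3)/k = 425900 s = 118.3 h.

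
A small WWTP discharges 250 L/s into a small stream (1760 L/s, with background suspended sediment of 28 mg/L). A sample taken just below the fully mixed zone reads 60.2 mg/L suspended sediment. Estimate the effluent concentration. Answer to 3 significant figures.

287 mg/L

Mass balance: 1760·28.00 + 250.0·Cₑ = 2010·60.20
→ Cₑ = (2010·60.20 − 1760·28.00) / 250.0 = 286.9 mg/L.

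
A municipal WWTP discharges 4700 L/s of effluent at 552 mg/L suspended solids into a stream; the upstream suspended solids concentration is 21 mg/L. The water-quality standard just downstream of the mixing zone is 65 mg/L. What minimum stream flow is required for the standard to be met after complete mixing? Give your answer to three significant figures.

Set C_mix = 65: (Q·21.00 + 4700·552.0) / (Q + 4700) = 65
→ Q = 4700·(552.0 − 65)/(65 − 21.00) = 52020 L/s.

52000 L/s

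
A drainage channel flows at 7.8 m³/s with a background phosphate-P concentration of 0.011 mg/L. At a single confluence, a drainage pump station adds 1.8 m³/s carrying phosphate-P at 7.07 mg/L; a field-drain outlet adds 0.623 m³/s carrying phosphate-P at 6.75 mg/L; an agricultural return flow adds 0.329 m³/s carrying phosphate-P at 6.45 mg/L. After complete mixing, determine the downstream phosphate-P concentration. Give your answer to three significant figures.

1.81 mg/L

Conservation of mass: C = (7.800·0.01100 + 1.800·7.070 + 0.6230·6.750 + 0.3290·6.450) / 10.55 = 19.14/10.55 = 1.814 mg/L.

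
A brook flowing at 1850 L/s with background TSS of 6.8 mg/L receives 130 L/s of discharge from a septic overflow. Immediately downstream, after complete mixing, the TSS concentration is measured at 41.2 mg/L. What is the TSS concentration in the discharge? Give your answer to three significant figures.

531 mg/L

Mass balance: 1850·6.800 + 130.0·Cₑ = 1980·41.20
→ Cₑ = (1980·41.20 − 1850·6.800) / 130.0 = 530.7 mg/L.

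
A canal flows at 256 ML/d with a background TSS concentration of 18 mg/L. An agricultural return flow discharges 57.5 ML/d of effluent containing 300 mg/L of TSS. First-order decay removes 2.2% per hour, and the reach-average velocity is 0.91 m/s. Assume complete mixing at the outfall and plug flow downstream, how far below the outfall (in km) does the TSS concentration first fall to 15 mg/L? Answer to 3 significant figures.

Mass balance: C = (256.0·18.00 + 57.50·300.0) / 313.5 = 21860/313.5 = 69.72 mg/L.
2.2%/h lost → k = −ln(1 − 0.022) = 0.02225 h⁻¹.
Set 69.72·exp(−k·t) = 15 → t = ln(69.72/15)/k = 248600 s = 69.07 h.
Distance = v·t = 0.91·248600 = 226300 m = 226.3 km.

226 km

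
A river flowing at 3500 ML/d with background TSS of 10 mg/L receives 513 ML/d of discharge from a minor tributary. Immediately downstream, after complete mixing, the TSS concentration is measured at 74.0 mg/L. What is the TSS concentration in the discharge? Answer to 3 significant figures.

511 mg/L

Mass balance: 3500·10.00 + 513.0·Cₑ = 4013·74.00
→ Cₑ = (4013·74.00 − 3500·10.00) / 513.0 = 510.6 mg/L.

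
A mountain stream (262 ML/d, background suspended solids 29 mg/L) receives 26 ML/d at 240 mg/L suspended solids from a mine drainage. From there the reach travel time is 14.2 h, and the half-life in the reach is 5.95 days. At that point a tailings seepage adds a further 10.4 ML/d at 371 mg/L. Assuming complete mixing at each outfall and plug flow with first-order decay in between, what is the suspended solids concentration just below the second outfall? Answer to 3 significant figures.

Mass balance: C = (262.0·29.00 + 26.00·240.0) / 288.0 = 13840/288.0 = 48.05 mg/L; combined flow 288.0 ML/d.
Half-life 5.95 d → k = ln 2 / 5.95 = 0.1165 d⁻¹.
Applying C = C₀e^(−kt): 48.05 × 0.9334 = 44.85 mg/L.
Second outfall: C = (288.0·44.85 + 10.40·371.0)/298.4 = 56.22 mg/L.

56.2 mg/L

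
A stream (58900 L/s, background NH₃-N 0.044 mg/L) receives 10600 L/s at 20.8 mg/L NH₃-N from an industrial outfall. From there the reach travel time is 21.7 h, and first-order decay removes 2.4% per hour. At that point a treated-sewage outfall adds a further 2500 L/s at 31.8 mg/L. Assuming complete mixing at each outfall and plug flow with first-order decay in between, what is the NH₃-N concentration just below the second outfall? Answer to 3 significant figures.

2.93 mg/L

Mixed concentration C = ΣQC/ΣQ = (58900·0.04400 + 10600·20.80) / 69500 = 223100/69500 = 3.210 mg/L; combined flow 69500 L/s.
2.4%/h lost → k = −ln(1 − 0.024) = 0.02429 h⁻¹.
Applying C = C₀e^(−kt): 3.210 × 0.5903 = 1.895 mg/L.
Second outfall: C = (69500·1.895 + 2500·31.80)/72000 = 2.933 mg/L.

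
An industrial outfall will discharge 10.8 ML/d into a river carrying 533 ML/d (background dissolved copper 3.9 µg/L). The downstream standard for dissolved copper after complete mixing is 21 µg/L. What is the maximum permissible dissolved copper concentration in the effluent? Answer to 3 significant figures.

At the limit, (Qr·Cr + Qe·Cₑ)/(Qr + Qe) = 21:
Cₑ = (543.8·21 − 533.0·3.900) / 10.80 = 864.9 µg/L.

865 µg/L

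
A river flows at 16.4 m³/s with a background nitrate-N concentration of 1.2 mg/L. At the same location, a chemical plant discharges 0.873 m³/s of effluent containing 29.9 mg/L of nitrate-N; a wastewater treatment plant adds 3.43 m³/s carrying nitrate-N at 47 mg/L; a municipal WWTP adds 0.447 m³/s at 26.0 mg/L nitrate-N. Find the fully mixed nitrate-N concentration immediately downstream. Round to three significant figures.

Mixed concentration C = ΣQC/ΣQ = (16.40·1.200 + 0.8730·29.90 + 3.430·47.00 + 0.4470·26.00) / 21.15 = 218.6/21.15 = 10.34 mg/L.

10.3 mg/L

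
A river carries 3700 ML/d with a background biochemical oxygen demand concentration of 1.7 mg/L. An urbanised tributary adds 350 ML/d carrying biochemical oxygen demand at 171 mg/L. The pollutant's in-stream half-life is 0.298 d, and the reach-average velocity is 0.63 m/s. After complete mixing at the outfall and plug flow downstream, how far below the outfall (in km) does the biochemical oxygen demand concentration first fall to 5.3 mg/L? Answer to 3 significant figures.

26.3 km

Conservation of mass: C = (3700·1.700 + 350.0·171.0) / 4050 = 66140/4050 = 16.33 mg/L.
Half-life 0.298 d → k = ln 2 / 0.298 = 2.326 d⁻¹.
Set 16.33·exp(−k·t) = 5.3 → t = ln(16.33/5.3)/k = 41800 s = 11.61 h.
Distance = v·t = 0.63·41800 = 26330 m = 26.33 km.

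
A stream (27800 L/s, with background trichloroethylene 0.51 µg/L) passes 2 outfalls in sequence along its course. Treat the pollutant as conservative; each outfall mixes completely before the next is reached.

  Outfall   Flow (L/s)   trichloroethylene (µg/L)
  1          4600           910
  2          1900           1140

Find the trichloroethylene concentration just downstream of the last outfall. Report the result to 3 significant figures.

186 µg/L

Below outfall 1: Q → 32400 L/s, C = (27800·0.5100 + 4600·910.0)/32400 = 129.6 µg/L.
Below outfall 2: Q → 34300 L/s, C = (32400·129.6 + 1900·1140)/34300 = 185.6 µg/L.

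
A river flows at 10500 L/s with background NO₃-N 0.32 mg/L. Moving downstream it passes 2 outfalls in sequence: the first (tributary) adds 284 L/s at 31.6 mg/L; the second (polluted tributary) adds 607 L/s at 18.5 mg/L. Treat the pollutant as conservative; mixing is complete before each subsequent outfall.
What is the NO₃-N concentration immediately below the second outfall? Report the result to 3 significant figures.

2.07 mg/L

Outfall 1: combined Q = 10780 L/s; C = (10500·0.3200 + 284.0·31.60)/10780 = 1.144 mg/L.
Outfall 2: combined Q = 11390 L/s; C = (10780·1.144 + 607.0·18.50)/11390 = 2.069 mg/L.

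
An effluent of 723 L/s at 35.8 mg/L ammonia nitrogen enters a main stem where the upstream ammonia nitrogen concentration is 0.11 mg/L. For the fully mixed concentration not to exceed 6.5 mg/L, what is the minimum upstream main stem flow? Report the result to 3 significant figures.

3320 L/s

Set C_mix = 6.5: (Q·0.1100 + 723.0·35.80) / (Q + 723.0) = 6.5
→ Q = 723.0·(35.80 − 6.5)/(6.5 − 0.1100) = 3315 L/s.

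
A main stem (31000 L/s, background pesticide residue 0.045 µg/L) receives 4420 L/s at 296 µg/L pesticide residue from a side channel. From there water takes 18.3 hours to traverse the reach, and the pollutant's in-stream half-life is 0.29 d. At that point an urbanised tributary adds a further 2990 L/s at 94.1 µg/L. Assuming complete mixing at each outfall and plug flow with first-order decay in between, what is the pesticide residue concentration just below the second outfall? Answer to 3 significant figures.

Conservation of mass: C = (31000·0.04500 + 4420·296.0) / 35420 = 1310000/35420 = 36.98 µg/L; combined flow 35420 L/s.
Half-life 0.29 d → k = ln 2 / 0.29 = 2.390 d⁻¹.
After decay, C = 36.98 × e^(−kt) = 36.98 × 0.1616 = 5.976 µg/L.
At the second outfall, C = (35420·5.976 + 2990·94.10) / (35420 + 2990) = 12.84 µg/L.

12.8 µg/L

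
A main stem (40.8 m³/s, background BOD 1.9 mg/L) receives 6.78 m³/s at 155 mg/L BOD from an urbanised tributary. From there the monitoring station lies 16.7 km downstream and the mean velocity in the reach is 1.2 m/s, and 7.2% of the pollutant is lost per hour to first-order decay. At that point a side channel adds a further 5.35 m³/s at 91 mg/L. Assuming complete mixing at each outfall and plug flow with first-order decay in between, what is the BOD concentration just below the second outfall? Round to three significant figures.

25.2 mg/L

Conservation of mass: C = (40.80·1.900 + 6.780·155.0) / 47.58 = 1128/47.58 = 23.72 mg/L; combined flow 47.58 m³/s.
Travel time t = 16.7·1000 / 1.2 = 13920 s = 3.866 h.
7.2%/h lost → k = −ln(1 − 0.072) = 0.07472 h⁻¹.
Applying C = C₀e^(−kt): 23.72 × 0.7491 = 17.77 mg/L.
Second outfall: C = (47.58·17.77 + 5.350·91.00)/52.93 = 25.17 mg/L.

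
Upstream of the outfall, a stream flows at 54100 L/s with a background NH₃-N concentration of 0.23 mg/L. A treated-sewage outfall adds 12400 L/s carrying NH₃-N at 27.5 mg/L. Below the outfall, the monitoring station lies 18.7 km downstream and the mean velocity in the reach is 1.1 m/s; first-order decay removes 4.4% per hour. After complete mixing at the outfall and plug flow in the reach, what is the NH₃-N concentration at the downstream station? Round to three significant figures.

Mixed concentration C = ΣQC/ΣQ = (54100·0.2300 + 12400·27.50) / 66500 = 353400/66500 = 5.315 mg/L.
Travel time t = 18.7·1000 / 1.1 = 17000 s = 4.722 h.
4.4%/h lost → k = −ln(1 − 0.044) = 0.04500 h⁻¹.
Decay over the reach: 5.315·exp(−kt) = 5.315·0.8086 = 4.297 mg/L.

4.30 mg/L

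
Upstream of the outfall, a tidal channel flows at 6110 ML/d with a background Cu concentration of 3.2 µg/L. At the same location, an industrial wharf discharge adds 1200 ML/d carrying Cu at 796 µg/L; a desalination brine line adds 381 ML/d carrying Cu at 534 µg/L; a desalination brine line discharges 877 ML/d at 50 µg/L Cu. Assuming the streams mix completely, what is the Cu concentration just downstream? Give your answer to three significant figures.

143 µg/L

Conservation of mass: C = (6110·3.200 + 1200·796.0 + 381.0·534.0 + 877.0·50.00) / 8568 = 1222000/8568 = 142.6 µg/L.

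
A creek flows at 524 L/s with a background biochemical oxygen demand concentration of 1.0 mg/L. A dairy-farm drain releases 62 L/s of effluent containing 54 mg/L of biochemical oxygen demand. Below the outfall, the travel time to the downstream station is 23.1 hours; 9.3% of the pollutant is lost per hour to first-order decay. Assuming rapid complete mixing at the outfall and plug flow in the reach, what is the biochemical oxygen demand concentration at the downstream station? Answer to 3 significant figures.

Mixed concentration C = ΣQC/ΣQ = (524.0·1.000 + 62.00·54.00) / 586.0 = 3872/586.0 = 6.608 mg/L.
9.3%/h lost → k = −ln(1 − 0.093) = 0.09761 h⁻¹.
Applying C = C₀e^(−kt): 6.608 × 0.1049 = 0.6931 mg/L.

0.693 mg/L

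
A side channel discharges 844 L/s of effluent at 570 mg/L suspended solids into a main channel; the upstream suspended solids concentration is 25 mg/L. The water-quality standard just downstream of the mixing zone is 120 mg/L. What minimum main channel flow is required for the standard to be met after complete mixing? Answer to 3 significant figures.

Set C_mix = 120: (Q·25.00 + 844.0·570.0) / (Q + 844.0) = 120
→ Q = 844.0·(570.0 − 120)/(120 − 25.00) = 3998 L/s.

4000 L/s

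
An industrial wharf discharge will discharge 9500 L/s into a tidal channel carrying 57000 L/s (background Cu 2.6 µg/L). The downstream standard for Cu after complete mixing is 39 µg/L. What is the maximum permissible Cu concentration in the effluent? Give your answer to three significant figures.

At the limit, (Qr·Cr + Qe·Cₑ)/(Qr + Qe) = 39:
Cₑ = (66500·39 − 57000·2.600) / 9500 = 257.4 µg/L.

257 µg/L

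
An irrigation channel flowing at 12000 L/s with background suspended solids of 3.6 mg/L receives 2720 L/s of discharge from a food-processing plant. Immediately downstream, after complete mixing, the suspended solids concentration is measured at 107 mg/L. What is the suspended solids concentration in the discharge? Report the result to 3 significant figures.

563 mg/L

Mass balance: 12000·3.600 + 2720·Cₑ = 14720·107.0
→ Cₑ = (14720·107.0 − 12000·3.600) / 2720 = 563.2 mg/L.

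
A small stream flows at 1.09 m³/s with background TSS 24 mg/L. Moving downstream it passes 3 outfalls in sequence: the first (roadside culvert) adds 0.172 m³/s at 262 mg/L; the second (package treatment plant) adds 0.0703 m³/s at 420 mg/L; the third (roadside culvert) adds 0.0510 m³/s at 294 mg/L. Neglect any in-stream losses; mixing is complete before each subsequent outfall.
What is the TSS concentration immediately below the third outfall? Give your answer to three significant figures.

83.7 mg/L

After outfall 1: Q = 1.090 + 0.1720 = 1.262 m³/s; C = (1.090·24.00 + 0.1720·262.0)/1.262 = 56.44 mg/L.
After outfall 2: Q = 1.262 + 0.07030 = 1.332 m³/s; C = (1.262·56.44 + 0.07030·420.0)/1.332 = 75.62 mg/L.
After outfall 3: Q = 1.332 + 0.05100 = 1.383 m³/s; C = (1.332·75.62 + 0.05100·294.0)/1.383 = 83.67 mg/L.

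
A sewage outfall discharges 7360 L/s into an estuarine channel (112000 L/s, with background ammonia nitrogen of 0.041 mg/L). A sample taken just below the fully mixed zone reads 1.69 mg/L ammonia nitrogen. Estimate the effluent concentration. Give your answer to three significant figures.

Mass balance: 112000·0.04100 + 7360·Cₑ = 119400·1.690
→ Cₑ = (119400·1.690 − 112000·0.04100) / 7360 = 26.78 mg/L.

26.8 mg/L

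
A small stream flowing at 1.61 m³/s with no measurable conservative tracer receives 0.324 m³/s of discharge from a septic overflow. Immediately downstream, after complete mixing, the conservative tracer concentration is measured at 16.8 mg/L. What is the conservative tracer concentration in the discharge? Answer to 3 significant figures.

100 mg/L

Mass balance: 1.610·0 + 0.3240·Cₑ = 1.934·16.80
→ Cₑ = (1.934·16.80 − 1.610·0) / 0.3240 = 100.3 mg/L.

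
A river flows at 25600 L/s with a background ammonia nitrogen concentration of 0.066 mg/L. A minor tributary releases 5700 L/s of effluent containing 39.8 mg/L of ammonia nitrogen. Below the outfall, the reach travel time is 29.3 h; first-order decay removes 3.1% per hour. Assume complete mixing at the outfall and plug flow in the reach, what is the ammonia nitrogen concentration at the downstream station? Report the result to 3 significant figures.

Mixed concentration C = ΣQC/ΣQ = (25600·0.06600 + 5700·39.80) / 31300 = 228500/31300 = 7.302 mg/L.
3.1%/h lost → k = −ln(1 − 0.031) = 0.03149 h⁻¹.
After decay, C = 7.302 × e^(−kt) = 7.302 × 0.3975 = 2.902 mg/L.

2.90 mg/L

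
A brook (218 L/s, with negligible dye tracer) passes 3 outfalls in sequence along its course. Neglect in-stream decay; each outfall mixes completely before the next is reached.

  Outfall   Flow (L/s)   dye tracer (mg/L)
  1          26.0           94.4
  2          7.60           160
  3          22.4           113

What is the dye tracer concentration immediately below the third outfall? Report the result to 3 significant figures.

22.6 mg/L

Below outfall 1: Q → 244.0 L/s, C = (218.0·0 + 26.00·94.40)/244.0 = 10.06 mg/L.
Below outfall 2: Q → 251.6 L/s, C = (244.0·10.06 + 7.600·160.0)/251.6 = 14.59 mg/L.
Below outfall 3: Q → 274.0 L/s, C = (251.6·14.59 + 22.40·113.0)/274.0 = 22.63 mg/L.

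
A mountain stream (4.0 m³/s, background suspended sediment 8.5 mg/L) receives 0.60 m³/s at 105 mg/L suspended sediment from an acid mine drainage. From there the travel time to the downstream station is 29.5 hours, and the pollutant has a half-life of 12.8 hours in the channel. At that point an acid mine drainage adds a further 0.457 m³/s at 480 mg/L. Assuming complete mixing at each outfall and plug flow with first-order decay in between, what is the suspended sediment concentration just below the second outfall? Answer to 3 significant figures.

Flow-weighted average: C = (4.000·8.500 + 0.6000·105.0) / 4.600 = 97.00/4.600 = 21.09 mg/L; combined flow 4.600 m³/s.
Half-life 12.8 h → k = ln 2 / 12.8 = 0.05415 h⁻¹ = 1.300 d⁻¹.
Applying C = C₀e^(−kt): 21.09 × 0.2024 = 4.268 mg/L.
At the second outfall, C = (4.600·4.268 + 0.4570·480.0) / (4.600 + 0.4570) = 47.26 mg/L.

47.3 mg/L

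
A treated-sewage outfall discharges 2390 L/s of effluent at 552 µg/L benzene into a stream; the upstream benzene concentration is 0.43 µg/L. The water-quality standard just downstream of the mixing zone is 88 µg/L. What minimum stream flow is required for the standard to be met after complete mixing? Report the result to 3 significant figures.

Set C_mix = 88: (Q·0.4300 + 2390·552.0) / (Q + 2390) = 88
→ Q = 2390·(552.0 − 88)/(88 − 0.4300) = 12660 L/s.

12700 L/s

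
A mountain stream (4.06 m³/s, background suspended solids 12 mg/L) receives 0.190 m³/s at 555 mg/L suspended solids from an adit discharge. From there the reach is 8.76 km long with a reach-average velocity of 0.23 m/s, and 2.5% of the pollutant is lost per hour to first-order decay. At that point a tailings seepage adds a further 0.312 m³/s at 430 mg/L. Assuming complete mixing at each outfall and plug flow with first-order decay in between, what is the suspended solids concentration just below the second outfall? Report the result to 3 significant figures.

Conservation of mass: C = (4.060·12.00 + 0.1900·555.0) / 4.250 = 154.2/4.250 = 36.28 mg/L; combined flow 4.250 m³/s.
Travel time t = 8.76·1000 / 0.23 = 38090 s = 10.58 h.
2.5%/h lost → k = −ln(1 − 0.025) = 0.02532 h⁻¹.
Decay over the reach: 36.28·exp(−kt) = 36.28·0.7650 = 27.75 mg/L.
Second outfall: C = (4.250·27.75 + 0.3120·430.0)/4.562 = 55.26 mg/L.

55.3 mg/L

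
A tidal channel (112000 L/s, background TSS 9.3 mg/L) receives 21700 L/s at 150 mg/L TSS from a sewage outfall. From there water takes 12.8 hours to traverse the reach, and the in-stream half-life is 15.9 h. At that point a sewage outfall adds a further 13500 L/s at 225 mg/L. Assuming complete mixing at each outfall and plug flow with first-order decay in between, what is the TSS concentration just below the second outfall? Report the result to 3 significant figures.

37.3 mg/L

Mass balance: C = (112000·9.300 + 21700·150.0) / 133700 = 4297000/133700 = 32.14 mg/L; combined flow 133700 L/s.
Half-life 15.9 h → k = ln 2 / 15.9 = 0.04359 h⁻¹ = 1.046 d⁻¹.
Decay over the reach: 32.14·exp(−kt) = 32.14·0.5723 = 18.39 mg/L.
Second outfall: C = (133700·18.39 + 13500·225.0)/147200 = 37.34 mg/L.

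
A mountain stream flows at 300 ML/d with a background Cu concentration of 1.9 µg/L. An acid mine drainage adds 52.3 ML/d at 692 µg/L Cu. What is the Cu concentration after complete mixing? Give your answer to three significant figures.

104 µg/L

Mass balance: C = (300.0·1.900 + 52.30·692.0) / 352.3 = 36760/352.3 = 104.3 µg/L.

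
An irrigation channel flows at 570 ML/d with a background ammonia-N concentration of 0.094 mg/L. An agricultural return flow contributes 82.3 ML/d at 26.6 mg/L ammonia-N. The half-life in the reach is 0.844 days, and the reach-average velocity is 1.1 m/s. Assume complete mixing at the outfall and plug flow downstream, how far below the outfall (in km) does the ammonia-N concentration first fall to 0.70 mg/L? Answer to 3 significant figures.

After mixing, C = (570.0·0.09400 + 82.30·26.60) / 652.3 = 2243/652.3 = 3.438 mg/L.
Half-life 0.844 d → k = ln 2 / 0.844 = 0.8213 d⁻¹.
Set 3.438·exp(−k·t) = 0.70 → t = ln(3.438/0.70)/k = 167400 s = 46.51 h.
Distance = v·t = 1.1·167400 = 184200 m = 184.2 km.

184 km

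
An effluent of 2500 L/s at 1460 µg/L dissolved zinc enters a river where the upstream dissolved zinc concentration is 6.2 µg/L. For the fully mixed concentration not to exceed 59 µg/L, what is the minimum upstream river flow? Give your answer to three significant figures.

66300 L/s

Set C_mix = 59: (Q·6.200 + 2500·1460) / (Q + 2500) = 59
→ Q = 2500·(1460 − 59)/(59 − 6.200) = 66340 L/s.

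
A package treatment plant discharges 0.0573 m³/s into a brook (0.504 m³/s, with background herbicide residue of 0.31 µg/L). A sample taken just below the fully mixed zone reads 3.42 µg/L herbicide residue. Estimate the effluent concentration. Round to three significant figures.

30.8 µg/L

Mass balance: 0.5040·0.3100 + 0.05730·Cₑ = 0.5613·3.420
→ Cₑ = (0.5613·3.420 − 0.5040·0.3100) / 0.05730 = 30.77 µg/L.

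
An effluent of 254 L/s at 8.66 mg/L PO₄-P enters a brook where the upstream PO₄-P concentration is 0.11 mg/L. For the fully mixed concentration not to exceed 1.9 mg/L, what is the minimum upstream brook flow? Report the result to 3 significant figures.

Set C_mix = 1.9: (Q·0.1100 + 254.0·8.660) / (Q + 254.0) = 1.9
→ Q = 254.0·(8.660 − 1.9)/(1.9 − 0.1100) = 959.2 L/s.

959 L/s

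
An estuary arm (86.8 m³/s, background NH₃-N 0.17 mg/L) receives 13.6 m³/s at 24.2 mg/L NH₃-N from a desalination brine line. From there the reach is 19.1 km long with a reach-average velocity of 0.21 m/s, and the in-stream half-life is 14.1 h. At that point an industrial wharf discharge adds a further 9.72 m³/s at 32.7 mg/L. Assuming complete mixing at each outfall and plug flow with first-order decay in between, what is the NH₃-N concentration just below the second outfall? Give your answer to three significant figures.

After mixing, C = (86.80·0.1700 + 13.60·24.20) / 100.4 = 343.9/100.4 = 3.425 mg/L; combined flow 100.4 m³/s.
Travel time t = 19.1·1000 / 0.21 = 90950 s = 25.26 h.
Half-life 14.1 h → k = ln 2 / 14.1 = 0.04916 h⁻¹ = 1.180 d⁻¹.
Decay over the reach: 3.425·exp(−kt) = 3.425·0.2888 = 0.9892 mg/L.
Second outfall: C = (100.4·0.9892 + 9.720·32.70)/110.1 = 3.788 mg/L.

3.79 mg/L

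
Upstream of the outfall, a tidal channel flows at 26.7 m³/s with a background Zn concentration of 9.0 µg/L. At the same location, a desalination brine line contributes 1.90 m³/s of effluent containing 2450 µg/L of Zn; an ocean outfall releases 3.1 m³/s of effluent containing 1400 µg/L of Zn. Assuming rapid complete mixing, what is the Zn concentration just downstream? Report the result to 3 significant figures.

Mass balance: C = (26.70·9.000 + 1.900·2450 + 3.100·1400) / 31.70 = 9235/31.70 = 291.3 µg/L.

291 µg/L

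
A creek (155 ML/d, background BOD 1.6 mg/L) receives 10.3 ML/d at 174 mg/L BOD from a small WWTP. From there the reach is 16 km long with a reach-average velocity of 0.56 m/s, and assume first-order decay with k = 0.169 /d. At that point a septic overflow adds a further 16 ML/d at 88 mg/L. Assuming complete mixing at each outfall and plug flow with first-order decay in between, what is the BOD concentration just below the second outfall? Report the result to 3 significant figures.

18.4 mg/L

After mixing, C = (155.0·1.600 + 10.30·174.0) / 165.3 = 2040/165.3 = 12.34 mg/L; combined flow 165.3 ML/d.
Travel time t = 16·1000 / 0.56 = 28570 s = 7.937 h.
Applying C = C₀e^(−kt): 12.34 × 0.9456 = 11.67 mg/L.
At the second outfall, C = (165.3·11.67 + 16.00·88.00) / (165.3 + 16.00) = 18.41 mg/L.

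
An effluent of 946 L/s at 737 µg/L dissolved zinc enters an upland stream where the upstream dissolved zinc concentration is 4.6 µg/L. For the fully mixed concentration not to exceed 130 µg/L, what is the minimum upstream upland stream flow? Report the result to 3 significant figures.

4580 L/s

Set C_mix = 130: (Q·4.600 + 946.0·737.0) / (Q + 946.0) = 130
→ Q = 946.0·(737.0 − 130)/(130 − 4.600) = 4579 L/s.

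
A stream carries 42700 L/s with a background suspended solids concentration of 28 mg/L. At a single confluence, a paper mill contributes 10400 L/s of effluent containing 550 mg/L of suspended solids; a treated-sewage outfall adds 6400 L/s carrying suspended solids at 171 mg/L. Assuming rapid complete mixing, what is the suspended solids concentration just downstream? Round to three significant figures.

135 mg/L

Mixed concentration C = ΣQC/ΣQ = (42700·28.00 + 10400·550.0 + 6400·171.0) / 59500 = 8010000/59500 = 134.6 mg/L.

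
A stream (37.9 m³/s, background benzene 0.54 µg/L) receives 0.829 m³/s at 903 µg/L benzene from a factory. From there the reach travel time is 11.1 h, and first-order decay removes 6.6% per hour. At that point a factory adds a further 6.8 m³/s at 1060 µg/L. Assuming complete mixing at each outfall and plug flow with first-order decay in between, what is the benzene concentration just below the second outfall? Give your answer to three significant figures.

166 µg/L

Flow-weighted average: C = (37.90·0.5400 + 0.8290·903.0) / 38.73 = 769.1/38.73 = 19.86 µg/L; combined flow 38.73 m³/s.
6.6%/h lost → k = −ln(1 − 0.066) = 0.06828 h⁻¹.
After decay, C = 19.86 × e^(−kt) = 19.86 × 0.4687 = 9.306 µg/L.
At the second outfall, C = (38.73·9.306 + 6.800·1060) / (38.73 + 6.800) = 166.2 µg/L.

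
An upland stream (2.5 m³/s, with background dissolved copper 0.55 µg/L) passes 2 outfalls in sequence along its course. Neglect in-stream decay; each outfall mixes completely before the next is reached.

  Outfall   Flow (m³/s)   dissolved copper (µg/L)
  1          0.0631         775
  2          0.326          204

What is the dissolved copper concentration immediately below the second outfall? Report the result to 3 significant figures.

40.4 µg/L

Below outfall 1: Q → 2.563 m³/s, C = (2.500·0.5500 + 0.06310·775.0)/2.563 = 19.62 µg/L.
Below outfall 2: Q → 2.889 m³/s, C = (2.563·19.62 + 0.3260·204.0)/2.889 = 40.42 µg/L.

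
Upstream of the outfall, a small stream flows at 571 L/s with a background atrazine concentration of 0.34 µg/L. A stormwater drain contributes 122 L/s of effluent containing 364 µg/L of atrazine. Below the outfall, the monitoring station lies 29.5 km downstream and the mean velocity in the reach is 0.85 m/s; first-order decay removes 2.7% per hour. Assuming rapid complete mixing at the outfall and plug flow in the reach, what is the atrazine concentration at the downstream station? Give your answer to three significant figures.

Mass balance: C = (571.0·0.3400 + 122.0·364.0) / 693.0 = 44600/693.0 = 64.36 µg/L.
Travel time t = 29.5·1000 / 0.85 = 34710 s = 9.641 h.
2.7%/h lost → k = −ln(1 − 0.027) = 0.02737 h⁻¹.
Applying C = C₀e^(−kt): 64.36 × 0.7681 = 49.43 µg/L.

49.4 µg/L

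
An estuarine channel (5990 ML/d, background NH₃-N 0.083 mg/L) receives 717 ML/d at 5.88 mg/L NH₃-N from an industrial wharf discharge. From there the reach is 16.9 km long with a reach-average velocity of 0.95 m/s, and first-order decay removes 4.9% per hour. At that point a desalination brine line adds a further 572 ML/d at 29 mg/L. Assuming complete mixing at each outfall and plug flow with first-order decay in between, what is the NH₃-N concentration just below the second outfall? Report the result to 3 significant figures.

After mixing, C = (5990·0.08300 + 717.0·5.880) / 6707 = 4713/6707 = 0.7027 mg/L; combined flow 6707 ML/d.
Travel time t = 16.9·1000 / 0.95 = 17790 s = 4.942 h.
4.9%/h lost → k = −ln(1 − 0.049) = 0.05024 h⁻¹.
After decay, C = 0.7027 × e^(−kt) = 0.7027 × 0.7802 = 0.5482 mg/L.
Second outfall: C = (6707·0.5482 + 572.0·29.00)/7279 = 2.784 mg/L.

2.78 mg/L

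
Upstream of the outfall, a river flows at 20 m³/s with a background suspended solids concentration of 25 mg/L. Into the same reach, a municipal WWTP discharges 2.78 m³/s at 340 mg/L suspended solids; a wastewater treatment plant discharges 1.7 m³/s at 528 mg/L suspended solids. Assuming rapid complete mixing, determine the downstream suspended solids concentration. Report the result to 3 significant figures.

Conservation of mass: C = (20.00·25.00 + 2.780·340.0 + 1.700·528.0) / 24.48 = 2343/24.48 = 95.70 mg/L.

95.7 mg/L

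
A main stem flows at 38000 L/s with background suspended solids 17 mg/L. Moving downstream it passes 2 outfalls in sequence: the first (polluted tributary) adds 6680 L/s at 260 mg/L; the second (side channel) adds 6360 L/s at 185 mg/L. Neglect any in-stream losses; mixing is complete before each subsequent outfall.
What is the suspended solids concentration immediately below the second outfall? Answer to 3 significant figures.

After outfall 1: Q = 38000 + 6680 = 44680 L/s; C = (38000·17.00 + 6680·260.0)/44680 = 53.33 mg/L.
After outfall 2: Q = 44680 + 6360 = 51040 L/s; C = (44680·53.33 + 6360·185.0)/51040 = 69.74 mg/L.

69.7 mg/L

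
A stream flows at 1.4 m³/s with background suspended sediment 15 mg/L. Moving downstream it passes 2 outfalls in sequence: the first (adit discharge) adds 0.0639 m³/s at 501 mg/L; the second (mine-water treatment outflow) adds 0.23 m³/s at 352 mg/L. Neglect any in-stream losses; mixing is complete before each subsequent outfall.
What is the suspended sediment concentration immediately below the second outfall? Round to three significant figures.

79.1 mg/L

Below outfall 1: Q → 1.464 m³/s, C = (1.400·15.00 + 0.06390·501.0)/1.464 = 36.21 mg/L.
Below outfall 2: Q → 1.694 m³/s, C = (1.464·36.21 + 0.2300·352.0)/1.694 = 79.09 mg/L.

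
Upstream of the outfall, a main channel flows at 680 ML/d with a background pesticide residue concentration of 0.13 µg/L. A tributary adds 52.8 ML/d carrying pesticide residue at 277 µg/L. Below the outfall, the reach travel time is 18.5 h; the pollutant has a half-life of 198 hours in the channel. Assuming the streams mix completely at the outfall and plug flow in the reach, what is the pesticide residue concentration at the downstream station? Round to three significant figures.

18.8 µg/L

Conservation of mass: C = (680.0·0.1300 + 52.80·277.0) / 732.8 = 14710/732.8 = 20.08 µg/L.
Half-life 198 h → k = ln 2 / 198 = 0.003501 h⁻¹ = 0.08402 d⁻¹.
After decay, C = 20.08 × e^(−kt) = 20.08 × 0.9373 = 18.82 µg/L.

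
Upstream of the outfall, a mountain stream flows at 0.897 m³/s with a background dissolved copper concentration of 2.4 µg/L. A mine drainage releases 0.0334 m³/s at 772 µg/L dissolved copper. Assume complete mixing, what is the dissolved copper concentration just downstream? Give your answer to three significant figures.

30.0 µg/L

Mass balance: C = (0.8970·2.400 + 0.03340·772.0) / 0.9304 = 27.94/0.9304 = 30.03 µg/L.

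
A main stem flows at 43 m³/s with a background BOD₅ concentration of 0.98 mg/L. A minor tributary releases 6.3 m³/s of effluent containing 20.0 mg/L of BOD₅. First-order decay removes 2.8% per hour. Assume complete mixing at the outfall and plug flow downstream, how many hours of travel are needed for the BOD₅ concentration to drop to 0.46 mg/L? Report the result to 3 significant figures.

Mass balance: C = (43.00·0.9800 + 6.300·20.00) / 49.30 = 168.1/49.30 = 3.411 mg/L.
2.8%/h lost → k = −ln(1 − 0.028) = 0.02840 h⁻¹.
3.411·exp(−k·t) = 0.46 → t = ln(3.411/0.46)/k = 254000 s = 70.54 h.

70.5 h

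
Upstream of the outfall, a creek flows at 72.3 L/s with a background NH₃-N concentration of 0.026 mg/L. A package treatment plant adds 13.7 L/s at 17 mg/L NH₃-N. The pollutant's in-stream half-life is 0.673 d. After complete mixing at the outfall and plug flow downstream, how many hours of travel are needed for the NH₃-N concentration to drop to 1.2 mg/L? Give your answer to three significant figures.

Mass balance: C = (72.30·0.02600 + 13.70·17.00) / 86.00 = 234.8/86.00 = 2.730 mg/L.
Half-life 0.673 d → k = ln 2 / 0.673 = 1.030 d⁻¹.
2.730·exp(−k·t) = 1.2 → t = ln(2.730/1.2)/k = 68950 s = 19.15 h.

19.2 h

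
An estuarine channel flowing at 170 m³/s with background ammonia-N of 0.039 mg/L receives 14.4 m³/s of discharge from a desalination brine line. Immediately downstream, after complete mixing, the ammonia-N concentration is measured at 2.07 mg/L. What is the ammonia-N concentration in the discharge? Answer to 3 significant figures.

Mass balance: 170.0·0.03900 + 14.40·Cₑ = 184.4·2.070
→ Cₑ = (184.4·2.070 − 170.0·0.03900) / 14.40 = 26.05 mg/L.

26.0 mg/L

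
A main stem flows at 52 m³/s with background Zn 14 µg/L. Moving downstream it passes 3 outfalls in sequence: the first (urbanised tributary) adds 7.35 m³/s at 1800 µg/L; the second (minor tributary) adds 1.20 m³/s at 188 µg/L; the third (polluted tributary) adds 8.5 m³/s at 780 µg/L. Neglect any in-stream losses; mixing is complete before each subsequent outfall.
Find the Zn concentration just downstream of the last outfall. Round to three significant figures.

301 µg/L

Below outfall 1: Q → 59.35 m³/s, C = (52.00·14.00 + 7.350·1800)/59.35 = 235.2 µg/L.
Below outfall 2: Q → 60.55 m³/s, C = (59.35·235.2 + 1.200·188.0)/60.55 = 234.2 µg/L.
Below outfall 3: Q → 69.05 m³/s, C = (60.55·234.2 + 8.500·780.0)/69.05 = 301.4 µg/L.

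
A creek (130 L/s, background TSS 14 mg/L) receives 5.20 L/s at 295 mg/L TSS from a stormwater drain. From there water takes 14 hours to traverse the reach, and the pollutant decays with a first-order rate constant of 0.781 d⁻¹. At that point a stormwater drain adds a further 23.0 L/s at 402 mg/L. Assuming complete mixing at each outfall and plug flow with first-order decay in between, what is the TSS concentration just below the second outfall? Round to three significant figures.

Mixed concentration C = ΣQC/ΣQ = (130.0·14.00 + 5.200·295.0) / 135.2 = 3354/135.2 = 24.81 mg/L; combined flow 135.2 L/s.
After decay, C = 24.81 × e^(−kt) = 24.81 × 0.6341 = 15.73 mg/L.
At the second outfall, C = (135.2·15.73 + 23.00·402.0) / (135.2 + 23.00) = 71.89 mg/L.

71.9 mg/L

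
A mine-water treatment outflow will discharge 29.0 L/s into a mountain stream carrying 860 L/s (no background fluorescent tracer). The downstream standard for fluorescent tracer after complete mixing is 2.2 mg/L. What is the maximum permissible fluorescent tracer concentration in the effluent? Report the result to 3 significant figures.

67.4 mg/L

At the limit, (Qr·Cr + Qe·Cₑ)/(Qr + Qe) = 2.2:
Cₑ = (889.0·2.2 − 860.0·0) / 29.00 = 67.44 mg/L.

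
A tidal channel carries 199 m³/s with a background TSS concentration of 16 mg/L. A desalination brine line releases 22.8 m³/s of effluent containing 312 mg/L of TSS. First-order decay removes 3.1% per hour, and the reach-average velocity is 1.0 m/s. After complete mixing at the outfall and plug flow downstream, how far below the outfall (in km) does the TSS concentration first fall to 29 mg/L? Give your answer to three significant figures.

Flow-weighted average: C = (199.0·16.00 + 22.80·312.0) / 221.8 = 10300/221.8 = 46.43 mg/L.
3.1%/h lost → k = −ln(1 − 0.031) = 0.03149 h⁻¹.
Set 46.43·exp(−k·t) = 29 → t = ln(46.43/29)/k = 53800 s = 14.94 h.
Distance = v·t = 1.0·53800 = 53800 m = 53.80 km.

53.8 km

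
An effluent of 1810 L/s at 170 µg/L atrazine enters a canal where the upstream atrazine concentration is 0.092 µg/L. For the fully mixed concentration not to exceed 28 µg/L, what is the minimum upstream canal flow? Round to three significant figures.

9210 L/s

Set C_mix = 28: (Q·0.09200 + 1810·170.0) / (Q + 1810) = 28
→ Q = 1810·(170.0 − 28)/(28 − 0.09200) = 9210 L/s.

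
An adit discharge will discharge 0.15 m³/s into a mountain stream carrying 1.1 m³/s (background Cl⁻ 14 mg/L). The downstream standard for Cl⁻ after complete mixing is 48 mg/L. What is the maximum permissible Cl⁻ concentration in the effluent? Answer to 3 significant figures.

At the limit, (Qr·Cr + Qe·Cₑ)/(Qr + Qe) = 48:
Cₑ = (1.250·48 − 1.100·14.00) / 0.1500 = 297.3 mg/L.

297 mg/L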